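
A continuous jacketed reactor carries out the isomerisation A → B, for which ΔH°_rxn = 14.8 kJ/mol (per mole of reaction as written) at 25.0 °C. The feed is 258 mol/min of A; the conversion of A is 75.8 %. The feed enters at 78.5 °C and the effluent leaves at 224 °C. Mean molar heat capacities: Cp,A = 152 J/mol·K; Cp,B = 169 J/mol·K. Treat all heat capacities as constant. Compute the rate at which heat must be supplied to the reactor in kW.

Extent of reaction ξ = 0.758 × 258 = 195.56 mol/min
Reaction term: ξ·ΔH°_rxn = 195.56 × 14.8 = 2894.3 kJ/min
Sensible, feed 78.5→25 °C: -2098.1 kJ/min
Outlet flows (mol/min): A 62.436, B 195.56
Sensible, products 25→224 °C: 8465.6 kJ/min
Q = ΔH = 9261.9 kJ/min = 154.36 kW
Heat supplied = 154.36 kW

Q_in = 154 kW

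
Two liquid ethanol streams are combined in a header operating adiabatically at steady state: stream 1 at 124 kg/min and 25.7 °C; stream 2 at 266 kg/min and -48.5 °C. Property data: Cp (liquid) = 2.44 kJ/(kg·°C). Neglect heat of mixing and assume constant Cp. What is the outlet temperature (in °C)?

T_out = -24.9 °C

Energy balance with Q = 0: Σ ṁᵢCp,ᵢ(T_out − Tᵢ) = 0
Σ ṁᵢCp,ᵢTᵢ = 124×2.44×25.7 + 266×2.44×-48.5 = -23703
Σ ṁᵢCp,ᵢ = 124×2.44 + 266×2.44 = 951.6
T_out = -23703 / 951.6 = -24.908 °C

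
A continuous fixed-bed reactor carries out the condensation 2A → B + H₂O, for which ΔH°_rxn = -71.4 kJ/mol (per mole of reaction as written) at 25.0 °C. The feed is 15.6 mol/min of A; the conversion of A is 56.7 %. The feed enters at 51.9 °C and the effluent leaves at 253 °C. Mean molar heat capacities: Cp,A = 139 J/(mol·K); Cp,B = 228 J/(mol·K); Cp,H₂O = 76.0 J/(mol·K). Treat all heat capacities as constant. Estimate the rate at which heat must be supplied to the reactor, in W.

Q_in = 2440 W

Extent of reaction ξ = 0.567 × 15.6 / 2 = 4.4226 mol/min
Reaction term: ξ·ΔH°_rxn = 4.4226 × -71.4 = -315.77 kJ/min
Sensible, feed 51.9→25 °C: -58.33 kJ/min
Outlet flows (mol/min): A 6.7548, B 4.4226, H₂O 4.4226
Sensible, products 25→253 °C: 520.61 kJ/min
Q = ΔH = 146.51 kJ/min = 2.4418 kW
Heat supplied = 2441.8 W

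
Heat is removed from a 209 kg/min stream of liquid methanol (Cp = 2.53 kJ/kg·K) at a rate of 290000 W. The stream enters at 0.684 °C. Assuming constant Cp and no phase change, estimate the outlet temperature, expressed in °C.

T_out = -32.2 °C

Q = 290000 W = 17400 kJ/min
ΔT = Q/(ṁ·Cp) = 17400/(209×2.53) = 32.907 K
T_out = 0.684 − 32.907 = -32.223 °C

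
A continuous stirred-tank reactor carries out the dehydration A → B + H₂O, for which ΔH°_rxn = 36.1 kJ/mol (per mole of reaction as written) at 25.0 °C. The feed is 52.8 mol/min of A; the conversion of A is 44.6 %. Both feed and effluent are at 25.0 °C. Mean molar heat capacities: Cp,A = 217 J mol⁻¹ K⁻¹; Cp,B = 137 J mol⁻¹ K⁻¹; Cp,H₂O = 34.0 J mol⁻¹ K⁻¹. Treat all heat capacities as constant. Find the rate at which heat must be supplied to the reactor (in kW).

Extent of reaction ξ = 0.446 × 52.8 = 23.549 mol/min
Reaction term: ξ·ΔH°_rxn = 23.549 × 36.1 = 850.11 kJ/min
Q = ΔH = 850.11 kJ/min = 14.169 kW
Heat supplied = 14.169 kW

Q_in = 14.2 kW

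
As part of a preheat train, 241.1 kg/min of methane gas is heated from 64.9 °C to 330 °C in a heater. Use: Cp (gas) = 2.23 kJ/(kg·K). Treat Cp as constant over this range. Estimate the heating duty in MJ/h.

Q = 8550 MJ/h

Q = ṁ·Cp·ΔT = 241.1 × 2.23 × (330 − 64.9) = 142530 kJ/min
Converting: 142530 / 60 s = 2375.5 kW
Heating duty = 8551.9 MJ/h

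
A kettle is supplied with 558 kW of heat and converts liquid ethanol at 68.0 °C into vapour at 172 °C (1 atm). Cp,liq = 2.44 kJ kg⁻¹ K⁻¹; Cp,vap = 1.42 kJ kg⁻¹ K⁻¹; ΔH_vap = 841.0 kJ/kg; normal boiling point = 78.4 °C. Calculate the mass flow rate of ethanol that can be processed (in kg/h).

ṁ = 2010 kg/h

Δh = 2.44×(78.4−68.0) + 841.0 + 1.42×(172−78.4) = 999.29 kJ/kg
Q = 558 kW = 558 kJ/s = 2.0088e+06 kJ/h
ṁ = Q/Δh = 2.0088e+06 / 999.29 = 2010.2 kg/h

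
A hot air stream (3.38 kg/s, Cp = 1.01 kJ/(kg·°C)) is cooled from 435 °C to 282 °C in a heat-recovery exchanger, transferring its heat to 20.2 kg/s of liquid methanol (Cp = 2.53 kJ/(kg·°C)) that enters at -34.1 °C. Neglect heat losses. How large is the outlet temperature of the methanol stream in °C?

T_c,out = -23.9 °C

Heat released by hot stream: Q = 3.38 × 1.01 × (435 − 282) = 522.31 kJ/s
Energy balance on cold side (adiabatic exchanger): Q = ṁ_c·Cp_c·(T_c,out − T_c,in)
T_c,out = -34.1 + 522.31/(20.2 × 2.53) = -23.88 °C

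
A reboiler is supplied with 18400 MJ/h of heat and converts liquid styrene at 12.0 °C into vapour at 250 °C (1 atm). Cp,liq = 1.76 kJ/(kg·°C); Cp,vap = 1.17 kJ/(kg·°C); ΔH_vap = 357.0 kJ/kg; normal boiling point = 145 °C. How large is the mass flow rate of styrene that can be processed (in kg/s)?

ṁ = 7.16 kg/s

Δh = 1.76×(145−12.0) + 357.0 + 1.17×(250−145) = 713.93 kJ/kg
Q = 18400 MJ/h = 5111.1 kJ/s = 5111.1 kJ/s
ṁ = Q/Δh = 5111.1 / 713.93 = 7.1591 kg/s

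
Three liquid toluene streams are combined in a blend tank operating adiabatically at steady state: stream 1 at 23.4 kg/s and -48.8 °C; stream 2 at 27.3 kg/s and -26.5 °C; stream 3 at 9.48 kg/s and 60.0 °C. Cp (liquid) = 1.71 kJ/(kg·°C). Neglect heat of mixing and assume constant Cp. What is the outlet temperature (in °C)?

T_out = -21.5 °C

No heat crosses the boundary, so H_out = H_in.
T_out = Σ ṁᵢCp,ᵢTᵢ / Σ ṁᵢCp,ᵢ
      = -2217.1 / 102.91 = -21.545 °C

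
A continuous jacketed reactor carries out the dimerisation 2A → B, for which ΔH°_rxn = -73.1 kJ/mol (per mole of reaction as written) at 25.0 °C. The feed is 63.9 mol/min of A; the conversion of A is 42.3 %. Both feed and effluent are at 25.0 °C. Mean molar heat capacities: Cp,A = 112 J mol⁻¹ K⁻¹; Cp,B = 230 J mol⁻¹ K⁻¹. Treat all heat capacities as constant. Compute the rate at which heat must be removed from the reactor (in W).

Extent of reaction ξ = 0.423 × 63.9 / 2 = 13.515 mol/min
Reaction term: ξ·ΔH°_rxn = 13.515 × -73.1 = -987.94 kJ/min
Q = ΔH = -987.94 kJ/min = -16.466 kW
Heat removed = 16466 W

Q_out = 16500 W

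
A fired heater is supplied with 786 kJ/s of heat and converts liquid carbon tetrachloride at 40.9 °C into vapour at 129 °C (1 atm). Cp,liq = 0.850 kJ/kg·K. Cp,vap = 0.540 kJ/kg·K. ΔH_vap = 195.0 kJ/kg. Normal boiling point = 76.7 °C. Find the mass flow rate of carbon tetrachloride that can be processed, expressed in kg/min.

ṁ = 186 kg/min

Δh = 0.850×(76.7−40.9) + 195.0 + 0.540×(129−76.7) = 253.67 kJ/kg
Q = 786 kJ/s = 786 kJ/s = 47160 kJ/min
ṁ = Q/Δh = 47160 / 253.67 = 185.91 kg/min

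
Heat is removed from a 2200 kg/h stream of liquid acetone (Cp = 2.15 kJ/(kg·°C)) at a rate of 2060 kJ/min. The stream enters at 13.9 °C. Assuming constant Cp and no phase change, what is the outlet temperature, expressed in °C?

Q = 2060 kJ/min = 123600 kJ/h
ΔT = Q/(ṁ·Cp) = 123600/(2200×2.15) = 26.131 K
T_out = 13.9 − 26.131 = -12.231 °C

T_out = -12.2 °C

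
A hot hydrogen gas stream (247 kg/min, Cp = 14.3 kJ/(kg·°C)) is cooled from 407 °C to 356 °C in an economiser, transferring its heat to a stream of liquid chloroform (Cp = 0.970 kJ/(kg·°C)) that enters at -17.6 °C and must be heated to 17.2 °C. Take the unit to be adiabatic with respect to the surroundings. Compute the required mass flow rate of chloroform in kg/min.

Heat released by hot stream: Q = 247 × 14.3 × (407 − 356) = 180140 kJ/min
Energy balance on cold side (adiabatic exchanger): Q = ṁ_c·Cp_c·(T_c,out − T_c,in)
ṁ_c = 180140 / [0.970 × (17.2 − -17.6)] = 5336.4 kg/min

ṁ_c = 5340 kg/min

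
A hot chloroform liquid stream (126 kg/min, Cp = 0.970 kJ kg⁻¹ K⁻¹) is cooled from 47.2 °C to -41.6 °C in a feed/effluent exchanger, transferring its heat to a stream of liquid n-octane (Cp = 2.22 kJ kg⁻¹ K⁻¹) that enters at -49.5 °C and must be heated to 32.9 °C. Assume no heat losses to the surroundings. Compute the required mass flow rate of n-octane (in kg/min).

ṁ_c = 59.3 kg/min

Heat released by hot stream: Q = 126 × 0.970 × (47.2 − -41.6) = 10853 kJ/min
Energy balance on cold side (adiabatic exchanger): Q = ṁ_c·Cp_c·(T_c,out − T_c,in)
ṁ_c = 10853 / [2.22 × (32.9 − -49.5)] = 59.33 kg/min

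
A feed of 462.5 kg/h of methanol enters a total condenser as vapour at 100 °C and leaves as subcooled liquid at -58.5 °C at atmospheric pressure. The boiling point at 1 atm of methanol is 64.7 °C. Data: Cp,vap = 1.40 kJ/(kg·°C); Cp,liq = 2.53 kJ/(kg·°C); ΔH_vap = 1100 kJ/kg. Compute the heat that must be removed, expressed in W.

Q_c = 188000 W

vapour 100→64.7 °C: -49.42 kJ/kg
condensation at 64.7 °C: -1100 kJ/kg
liquid 64.7→-58.5 °C: -311.7 kJ/kg
Δh = -49.42 + -1100 + -311.7 = -1461.1 kJ/kg
Q = ṁ·Δh = 462.5 kg/h × -1461.1 kJ/kg = -675770 kJ/h
|Q| = 187.71 kW = 187710 W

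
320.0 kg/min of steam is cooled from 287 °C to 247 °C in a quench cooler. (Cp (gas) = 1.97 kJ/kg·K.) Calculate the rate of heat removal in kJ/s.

Q = ṁ·Cp·ΔT = 320.0 × 1.97 × (247 − 287) = -25216 kJ/min
Converting: 25216 / 60 s = 420.27 kW

Q_c = 420 kJ/s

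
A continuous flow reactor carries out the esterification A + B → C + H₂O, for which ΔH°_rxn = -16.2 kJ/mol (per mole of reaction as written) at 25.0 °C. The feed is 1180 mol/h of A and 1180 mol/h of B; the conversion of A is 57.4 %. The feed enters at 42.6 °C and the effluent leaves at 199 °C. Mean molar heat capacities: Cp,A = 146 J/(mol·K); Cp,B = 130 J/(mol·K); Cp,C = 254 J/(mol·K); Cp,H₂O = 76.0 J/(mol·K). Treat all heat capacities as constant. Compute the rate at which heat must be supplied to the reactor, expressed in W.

Extent of reaction ξ = 0.574 × 1180 = 677.32 mol/h
Reaction term: ξ·ΔH°_rxn = 677.32 × -16.2 = -10973 kJ/h
Sensible, feed 42.6→25 °C: -5732 kJ/h
Outlet flows (mol/h): A 502.68, B 502.68, C 677.32, H₂O 677.32
Sensible, products 25→199 °C: 63032 kJ/h
Q = ΔH = 46328 kJ/h = 12.869 kW
Heat supplied = 12869 W

Q_in = 12900 W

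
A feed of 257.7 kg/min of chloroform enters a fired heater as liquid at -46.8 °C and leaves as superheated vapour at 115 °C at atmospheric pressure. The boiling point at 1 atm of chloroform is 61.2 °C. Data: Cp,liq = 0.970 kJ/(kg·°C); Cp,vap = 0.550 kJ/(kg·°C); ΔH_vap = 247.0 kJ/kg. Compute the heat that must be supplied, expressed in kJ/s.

Q = 1640 kJ/s

liquid -46.8→61.2 °C: 104.76 kJ/kg
vaporisation at 61.2 °C: 247 kJ/kg
vapour 61.2→115 °C: 29.59 kJ/kg
Δh = 104.76 + 247 + 29.59 = 381.35 kJ/kg
Q = ṁ·Δh = 257.7 kg/min × 381.35 kJ/kg = 98274 kJ/min
|Q| = 1637.9 kW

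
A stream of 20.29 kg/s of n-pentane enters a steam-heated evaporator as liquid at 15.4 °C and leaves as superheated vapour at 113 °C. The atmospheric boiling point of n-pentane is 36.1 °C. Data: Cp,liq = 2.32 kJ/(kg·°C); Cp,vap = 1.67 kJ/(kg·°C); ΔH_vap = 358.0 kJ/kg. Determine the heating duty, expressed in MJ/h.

Q = 39000 MJ/h

liquid 15.4→36.1 °C: 48.024 kJ/kg
vaporisation at 36.1 °C: 358 kJ/kg
vapour 36.1→113 °C: 128.42 kJ/kg
Δh = 48.024 + 358 + 128.42 = 534.45 kJ/kg
Q = ṁ·Δh = 20.29 kg/s × 534.45 kJ/kg = 10844 kJ/s
|Q| = 10844 kW = 39038 MJ/h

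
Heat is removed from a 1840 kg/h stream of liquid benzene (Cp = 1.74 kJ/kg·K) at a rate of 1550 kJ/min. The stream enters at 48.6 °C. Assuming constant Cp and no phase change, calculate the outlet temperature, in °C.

T_out = 19.6 °C

Q = 1550 kJ/min = 93000 kJ/h
ΔT = Q/(ṁ·Cp) = 93000/(1840×1.74) = 29.048 K
T_out = 48.6 − 29.048 = 19.552 °C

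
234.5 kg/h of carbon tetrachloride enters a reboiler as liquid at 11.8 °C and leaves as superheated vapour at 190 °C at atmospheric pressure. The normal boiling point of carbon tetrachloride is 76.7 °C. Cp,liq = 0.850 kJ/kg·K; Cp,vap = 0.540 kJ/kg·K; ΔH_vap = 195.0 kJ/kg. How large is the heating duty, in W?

liquid 11.8→76.7 °C: 55.165 kJ/kg
vaporisation at 76.7 °C: 195 kJ/kg
vapour 76.7→190 °C: 61.182 kJ/kg
Δh = 55.165 + 195 + 61.182 = 311.35 kJ/kg
Q = ṁ·Δh = 234.5 kg/h × 311.35 kJ/kg = 73011 kJ/h
|Q| = 20.281 kW = 20281 W

Q = 20300 W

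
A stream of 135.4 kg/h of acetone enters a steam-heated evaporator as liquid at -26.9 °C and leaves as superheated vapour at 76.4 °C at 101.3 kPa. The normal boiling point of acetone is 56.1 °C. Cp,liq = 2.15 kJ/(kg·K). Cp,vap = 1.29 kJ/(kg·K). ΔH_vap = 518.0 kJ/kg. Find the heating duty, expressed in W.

Q = 27200 W

liquid -26.9→56.1 °C: 178.45 kJ/kg
vaporisation at 56.1 °C: 518 kJ/kg
vapour 56.1→76.4 °C: 26.187 kJ/kg
Δh = 178.45 + 518 + 26.187 = 722.64 kJ/kg
Q = ṁ·Δh = 135.4 kg/h × 722.64 kJ/kg = 97845 kJ/h
|Q| = 27.179 kW = 27179 W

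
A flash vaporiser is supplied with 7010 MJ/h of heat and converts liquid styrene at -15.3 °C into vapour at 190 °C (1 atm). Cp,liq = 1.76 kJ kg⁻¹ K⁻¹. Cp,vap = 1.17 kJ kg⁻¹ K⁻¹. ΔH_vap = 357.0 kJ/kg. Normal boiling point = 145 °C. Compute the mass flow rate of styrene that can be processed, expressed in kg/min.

ṁ = 169 kg/min

Δh = 1.76×(145−-15.3) + 357.0 + 1.17×(190−145) = 691.78 kJ/kg
Q = 7010 MJ/h = 1947.2 kJ/s = 116830 kJ/min
ṁ = Q/Δh = 116830 / 691.78 = 168.89 kg/min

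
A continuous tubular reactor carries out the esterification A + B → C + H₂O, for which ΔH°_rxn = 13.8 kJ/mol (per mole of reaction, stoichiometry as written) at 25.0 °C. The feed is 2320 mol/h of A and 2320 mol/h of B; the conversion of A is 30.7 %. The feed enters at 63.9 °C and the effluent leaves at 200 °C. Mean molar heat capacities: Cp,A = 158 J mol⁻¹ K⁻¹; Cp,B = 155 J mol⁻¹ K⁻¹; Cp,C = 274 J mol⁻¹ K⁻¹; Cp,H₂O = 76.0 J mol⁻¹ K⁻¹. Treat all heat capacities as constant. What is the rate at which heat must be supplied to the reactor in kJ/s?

Q_in = 31.5 kJ/s

Extent of reaction ξ = 0.307 × 2320 = 712.24 mol/h
Reaction term: ξ·ΔH°_rxn = 712.24 × 13.8 = 9828.9 kJ/h
Sensible, feed 63.9→25 °C: -28248 kJ/h
Outlet flows (mol/h): A 1607.8, B 1607.8, C 712.24, H₂O 712.24
Sensible, products 25→200 °C: 131690 kJ/h
Q = ΔH = 113270 kJ/h = 31.464 kW
Heat supplied = 31.464 kJ/s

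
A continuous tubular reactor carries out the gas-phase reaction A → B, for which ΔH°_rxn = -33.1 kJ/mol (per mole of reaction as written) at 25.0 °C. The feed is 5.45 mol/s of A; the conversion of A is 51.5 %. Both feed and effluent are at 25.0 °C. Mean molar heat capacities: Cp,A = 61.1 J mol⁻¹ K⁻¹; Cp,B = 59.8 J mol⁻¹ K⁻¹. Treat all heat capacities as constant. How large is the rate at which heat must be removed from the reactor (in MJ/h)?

Q_out = 334 MJ/h

Extent of reaction ξ = 0.515 × 5.45 = 2.8068 mol/s
Reaction term: ξ·ΔH°_rxn = 2.8068 × -33.1 = -92.903 kJ/s
Q = ΔH = -92.903 kJ/s = -92.903 kW
Heat removed = 334.45 MJ/h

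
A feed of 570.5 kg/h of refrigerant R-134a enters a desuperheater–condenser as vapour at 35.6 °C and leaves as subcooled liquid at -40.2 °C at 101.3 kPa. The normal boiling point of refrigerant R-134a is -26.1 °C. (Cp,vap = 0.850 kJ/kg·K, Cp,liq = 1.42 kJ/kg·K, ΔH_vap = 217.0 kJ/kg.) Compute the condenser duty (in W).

vapour 35.6→-26.1 °C: -52.445 kJ/kg
condensation at -26.1 °C: -217 kJ/kg
liquid -26.1→-40.2 °C: -20.022 kJ/kg
Δh = -52.445 + -217 + -20.022 = -289.47 kJ/kg
Q = ṁ·Δh = 570.5 kg/h × -289.47 kJ/kg = -165140 kJ/h
|Q| = 45.872 kW = 45872 W

Q_c = 45900 W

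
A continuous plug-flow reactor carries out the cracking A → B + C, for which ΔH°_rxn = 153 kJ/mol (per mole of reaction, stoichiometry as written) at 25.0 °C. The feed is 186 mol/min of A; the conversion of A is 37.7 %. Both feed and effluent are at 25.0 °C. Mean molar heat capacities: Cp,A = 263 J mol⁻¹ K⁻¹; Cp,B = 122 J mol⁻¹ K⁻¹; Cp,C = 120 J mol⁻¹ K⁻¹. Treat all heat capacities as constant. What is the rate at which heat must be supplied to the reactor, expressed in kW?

Extent of reaction ξ = 0.377 × 186 = 70.122 mol/min
Reaction term: ξ·ΔH°_rxn = 70.122 × 153 = 10729 kJ/min
Q = ΔH = 10729 kJ/min = 178.81 kW
Heat supplied = 178.81 kW

Q_in = 179 kW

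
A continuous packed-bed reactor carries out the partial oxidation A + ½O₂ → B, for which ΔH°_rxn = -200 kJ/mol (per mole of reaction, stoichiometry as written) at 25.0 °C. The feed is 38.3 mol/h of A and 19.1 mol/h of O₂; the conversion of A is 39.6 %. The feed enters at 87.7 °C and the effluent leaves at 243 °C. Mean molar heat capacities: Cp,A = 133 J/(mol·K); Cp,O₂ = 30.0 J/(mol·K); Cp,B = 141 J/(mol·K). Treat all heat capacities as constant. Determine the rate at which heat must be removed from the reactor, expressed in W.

Extent of reaction ξ = 0.396 × 38.3 = 15.167 mol/h
Reaction term: ξ·ΔH°_rxn = 15.167 × -200 = -3033.4 kJ/h
Sensible, feed 87.7→25 °C: -355.31 kJ/h
Outlet flows (mol/h): A 23.133, O₂ 11.517, B 15.167
Sensible, products 25→243 °C: 1212.2 kJ/h
Q = ΔH = -2176.4 kJ/h = -0.60457 kW
Heat removed = 604.57 W

Q_out = 605 W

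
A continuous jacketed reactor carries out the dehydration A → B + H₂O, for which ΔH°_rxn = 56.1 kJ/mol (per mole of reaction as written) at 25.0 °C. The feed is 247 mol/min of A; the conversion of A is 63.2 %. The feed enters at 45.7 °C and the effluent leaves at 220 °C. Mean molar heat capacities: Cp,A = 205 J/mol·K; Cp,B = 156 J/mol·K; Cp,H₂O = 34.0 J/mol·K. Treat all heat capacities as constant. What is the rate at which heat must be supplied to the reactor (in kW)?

Extent of reaction ξ = 0.632 × 247 = 156.1 mol/min
Reaction term: ξ·ΔH°_rxn = 156.1 × 56.1 = 8757.4 kJ/min
Sensible, feed 45.7→25 °C: -1048.1 kJ/min
Outlet flows (mol/min): A 90.896, B 156.1, H₂O 156.1
Sensible, products 25→220 °C: 9417.2 kJ/min
Q = ΔH = 17127 kJ/min = 285.44 kW
Heat supplied = 285.44 kW

Q_in = 285 kW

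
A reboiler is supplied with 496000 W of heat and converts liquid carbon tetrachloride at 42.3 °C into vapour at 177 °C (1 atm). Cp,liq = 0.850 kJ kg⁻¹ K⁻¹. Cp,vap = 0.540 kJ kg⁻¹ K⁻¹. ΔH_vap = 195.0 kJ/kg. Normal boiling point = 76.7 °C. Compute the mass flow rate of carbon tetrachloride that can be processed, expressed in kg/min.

ṁ = 107 kg/min

Δh = 0.850×(76.7−42.3) + 195.0 + 0.540×(177−76.7) = 278.4 kJ/kg
Q = 496000 W = 496 kJ/s = 29760 kJ/min
ṁ = Q/Δh = 29760 / 278.4 = 106.9 kg/min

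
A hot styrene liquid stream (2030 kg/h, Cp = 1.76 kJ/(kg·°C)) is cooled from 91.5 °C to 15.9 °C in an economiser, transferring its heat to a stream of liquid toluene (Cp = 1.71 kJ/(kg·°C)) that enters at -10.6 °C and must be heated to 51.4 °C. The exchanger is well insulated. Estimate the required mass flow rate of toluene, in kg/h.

ṁ_c = 2550 kg/h

Heat released by hot stream: Q = 2030 × 1.76 × (91.5 − 15.9) = 270100 kJ/h
Energy balance on cold side (adiabatic exchanger): Q = ṁ_c·Cp_c·(T_c,out − T_c,in)
ṁ_c = 270100 / [1.71 × (51.4 − -10.6)] = 2547.7 kg/h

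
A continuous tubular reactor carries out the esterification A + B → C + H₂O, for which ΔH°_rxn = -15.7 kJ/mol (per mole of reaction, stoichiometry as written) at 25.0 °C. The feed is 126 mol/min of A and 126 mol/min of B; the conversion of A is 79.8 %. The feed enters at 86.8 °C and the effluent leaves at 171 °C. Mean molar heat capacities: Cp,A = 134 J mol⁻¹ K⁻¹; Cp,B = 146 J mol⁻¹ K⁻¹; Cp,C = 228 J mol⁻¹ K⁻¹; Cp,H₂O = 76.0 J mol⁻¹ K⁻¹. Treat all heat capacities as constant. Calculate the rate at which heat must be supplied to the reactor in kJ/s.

Q_in = 29.1 kJ/s

Extent of reaction ξ = 0.798 × 126 = 100.55 mol/min
Reaction term: ξ·ΔH°_rxn = 100.55 × -15.7 = -1578.6 kJ/min
Sensible, feed 86.8→25 °C: -2180.3 kJ/min
Outlet flows (mol/min): A 25.452, B 25.452, C 100.55, H₂O 100.55
Sensible, products 25→171 °C: 5503.2 kJ/min
Q = ΔH = 1744.3 kJ/min = 29.072 kW
Heat supplied = 29.072 kJ/s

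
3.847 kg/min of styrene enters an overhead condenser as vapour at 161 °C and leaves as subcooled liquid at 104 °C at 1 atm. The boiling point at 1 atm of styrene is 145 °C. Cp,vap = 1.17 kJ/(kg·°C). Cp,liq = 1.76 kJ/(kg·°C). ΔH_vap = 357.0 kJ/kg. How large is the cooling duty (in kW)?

Q_c = 28.7 kW

vapour 161→145 °C: -18.72 kJ/kg
condensation at 145 °C: -357 kJ/kg
liquid 145→104 °C: -72.16 kJ/kg
Δh = -18.72 + -357 + -72.16 = -447.88 kJ/kg
Q = ṁ·Δh = 3.847 kg/min × -447.88 kJ/kg = -1723 kJ/min
|Q| = 28.717 kW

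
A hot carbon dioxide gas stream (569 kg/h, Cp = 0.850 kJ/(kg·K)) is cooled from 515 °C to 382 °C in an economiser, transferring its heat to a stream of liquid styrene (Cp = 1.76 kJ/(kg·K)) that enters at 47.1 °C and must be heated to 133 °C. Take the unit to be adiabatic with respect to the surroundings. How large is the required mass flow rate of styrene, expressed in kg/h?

ṁ_c = 425 kg/h

Heat released by hot stream: Q = 569 × 0.850 × (515 − 382) = 64325 kJ/h
Energy balance on cold side (adiabatic exchanger): Q = ṁ_c·Cp_c·(T_c,out − T_c,in)
ṁ_c = 64325 / [1.76 × (133 − 47.1)] = 425.48 kg/h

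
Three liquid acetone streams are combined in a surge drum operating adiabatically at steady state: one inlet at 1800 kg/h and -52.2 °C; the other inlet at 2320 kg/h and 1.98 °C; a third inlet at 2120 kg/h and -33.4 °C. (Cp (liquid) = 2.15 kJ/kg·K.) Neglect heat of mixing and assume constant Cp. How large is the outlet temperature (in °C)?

Energy balance with Q = 0: Σ ṁᵢCp,ᵢ(T_out − Tᵢ) = 0
T_out = Σ ṁᵢCp,ᵢTᵢ / Σ ṁᵢCp,ᵢ
      = -344370 / 13416 = -25.669 °C

T_out = -25.7 °C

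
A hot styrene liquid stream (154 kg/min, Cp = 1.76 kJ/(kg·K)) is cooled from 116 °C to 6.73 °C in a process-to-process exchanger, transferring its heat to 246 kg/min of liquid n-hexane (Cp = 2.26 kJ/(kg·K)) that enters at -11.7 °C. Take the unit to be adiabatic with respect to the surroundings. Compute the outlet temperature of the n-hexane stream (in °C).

T_c,out = 41.6 °C

Heat released by hot stream: Q = 154 × 1.76 × (116 − 6.73) = 29617 kJ/min
Energy balance on cold side (adiabatic exchanger): Q = ṁ_c·Cp_c·(T_c,out − T_c,in)
T_c,out = -11.7 + 29617/(246 × 2.26) = 41.571 °C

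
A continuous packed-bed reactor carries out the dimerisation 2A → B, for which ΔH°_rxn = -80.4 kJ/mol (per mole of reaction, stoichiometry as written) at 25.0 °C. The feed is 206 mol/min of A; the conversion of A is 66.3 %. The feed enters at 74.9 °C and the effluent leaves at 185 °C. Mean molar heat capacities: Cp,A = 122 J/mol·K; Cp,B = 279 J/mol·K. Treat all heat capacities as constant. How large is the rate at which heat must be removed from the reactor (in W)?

Extent of reaction ξ = 0.663 × 206 / 2 = 68.289 mol/min
Reaction term: ξ·ΔH°_rxn = 68.289 × -80.4 = -5490.4 kJ/min
Sensible, feed 74.9→25 °C: -1254.1 kJ/min
Outlet flows (mol/min): A 69.422, B 68.289
Sensible, products 25→185 °C: 4403.5 kJ/min
Q = ΔH = -2341 kJ/min = -39.016 kW
Heat removed = 39016 W

Q_out = 39000 W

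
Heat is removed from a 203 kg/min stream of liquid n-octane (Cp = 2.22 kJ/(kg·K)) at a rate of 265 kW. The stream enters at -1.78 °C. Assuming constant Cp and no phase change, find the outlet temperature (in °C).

Q = 265 kW = 15900 kJ/min
ΔT = Q/(ṁ·Cp) = 15900/(203×2.22) = 35.282 K
T_out = -1.78 − 35.282 = -37.062 °C

T_out = -37.1 °C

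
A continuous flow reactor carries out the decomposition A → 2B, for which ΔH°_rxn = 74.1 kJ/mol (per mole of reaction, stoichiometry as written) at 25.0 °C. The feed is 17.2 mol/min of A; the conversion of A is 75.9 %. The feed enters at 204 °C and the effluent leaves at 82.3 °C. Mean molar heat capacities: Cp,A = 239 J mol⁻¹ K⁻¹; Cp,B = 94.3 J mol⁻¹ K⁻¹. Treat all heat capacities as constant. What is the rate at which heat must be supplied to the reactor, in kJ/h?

Extent of reaction ξ = 0.759 × 17.2 = 13.055 mol/min
Reaction term: ξ·ΔH°_rxn = 13.055 × 74.1 = 967.36 kJ/min
Sensible, feed 204→25 °C: -735.83 kJ/min
Outlet flows (mol/min): A 4.1452, B 26.11
Sensible, products 25→82.3 °C: 197.85 kJ/min
Q = ΔH = 429.38 kJ/min = 7.1563 kW
Heat supplied = 25763 kJ/h

Q_in = 25800 kJ/h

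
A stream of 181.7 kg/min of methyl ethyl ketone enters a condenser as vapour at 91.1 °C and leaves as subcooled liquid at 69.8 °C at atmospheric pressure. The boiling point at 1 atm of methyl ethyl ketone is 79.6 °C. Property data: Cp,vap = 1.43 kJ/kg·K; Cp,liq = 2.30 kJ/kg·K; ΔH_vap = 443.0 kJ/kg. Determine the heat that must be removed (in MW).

Q_c = 1.46 MW

vapour 91.1→79.6 °C: -16.445 kJ/kg
condensation at 79.6 °C: -443 kJ/kg
liquid 79.6→69.8 °C: -22.54 kJ/kg
Δh = -16.445 + -443 + -22.54 = -481.99 kJ/kg
Q = ṁ·Δh = 181.7 kg/min × -481.99 kJ/kg = -87577 kJ/min
|Q| = 1459.6 kW = 1.4596 MW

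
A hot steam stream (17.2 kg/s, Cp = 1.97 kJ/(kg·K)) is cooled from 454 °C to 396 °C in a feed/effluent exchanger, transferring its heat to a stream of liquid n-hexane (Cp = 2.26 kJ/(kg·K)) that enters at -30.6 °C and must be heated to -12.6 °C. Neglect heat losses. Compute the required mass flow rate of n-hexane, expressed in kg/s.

Heat released by hot stream: Q = 17.2 × 1.97 × (454 − 396) = 1965.3 kJ/s
Energy balance on cold side (adiabatic exchanger): Q = ṁ_c·Cp_c·(T_c,out − T_c,in)
ṁ_c = 1965.3 / [2.26 × (-12.6 − -30.6)] = 48.311 kg/s

ṁ_c = 48.3 kg/s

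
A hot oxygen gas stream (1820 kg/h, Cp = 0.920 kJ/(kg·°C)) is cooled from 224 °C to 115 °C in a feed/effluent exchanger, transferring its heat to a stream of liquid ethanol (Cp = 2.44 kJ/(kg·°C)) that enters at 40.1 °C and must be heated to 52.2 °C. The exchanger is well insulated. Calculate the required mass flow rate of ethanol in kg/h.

Heat released by hot stream: Q = 1820 × 0.920 × (224 − 115) = 182510 kJ/h
Energy balance on cold side (adiabatic exchanger): Q = ṁ_c·Cp_c·(T_c,out − T_c,in)
ṁ_c = 182510 / [2.44 × (52.2 − 40.1)] = 6181.7 kg/h

ṁ_c = 6180 kg/h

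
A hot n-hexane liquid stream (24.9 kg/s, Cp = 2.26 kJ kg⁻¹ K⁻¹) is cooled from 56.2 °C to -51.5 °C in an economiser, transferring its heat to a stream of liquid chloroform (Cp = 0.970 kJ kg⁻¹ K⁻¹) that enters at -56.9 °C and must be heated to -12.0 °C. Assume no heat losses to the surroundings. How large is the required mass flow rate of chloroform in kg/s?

Heat released by hot stream: Q = 24.9 × 2.26 × (56.2 − -51.5) = 6060.7 kJ/s
Energy balance on cold side (adiabatic exchanger): Q = ṁ_c·Cp_c·(T_c,out − T_c,in)
ṁ_c = 6060.7 / [0.970 × (-12.0 − -56.9)] = 139.16 kg/s

ṁ_c = 139 kg/s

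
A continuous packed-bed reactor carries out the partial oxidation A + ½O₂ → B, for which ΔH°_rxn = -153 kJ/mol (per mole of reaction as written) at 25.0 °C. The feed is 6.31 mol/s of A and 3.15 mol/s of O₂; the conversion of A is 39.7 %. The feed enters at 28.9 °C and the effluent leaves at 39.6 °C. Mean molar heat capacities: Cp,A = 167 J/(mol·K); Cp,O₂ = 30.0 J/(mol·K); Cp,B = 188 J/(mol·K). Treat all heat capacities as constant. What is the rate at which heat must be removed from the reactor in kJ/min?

Extent of reaction ξ = 0.397 × 6.31 = 2.5051 mol/s
Reaction term: ξ·ΔH°_rxn = 2.5051 × -153 = -383.28 kJ/s
Sensible, feed 28.9→25 °C: -4.4783 kJ/s
Outlet flows (mol/s): A 3.8049, O₂ 1.8975, B 2.5051
Sensible, products 25→39.6 °C: 16.984 kJ/s
Q = ΔH = -370.77 kJ/s = -370.77 kW
Heat removed = 22246 kJ/min

Q_out = 22200 kJ/min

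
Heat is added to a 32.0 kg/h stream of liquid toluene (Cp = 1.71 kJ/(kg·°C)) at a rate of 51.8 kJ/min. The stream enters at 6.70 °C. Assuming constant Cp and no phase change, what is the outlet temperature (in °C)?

Q = 51.8 kJ/min = 3108 kJ/h
ΔT = Q/(ṁ·Cp) = 3108/(32.0×1.71) = 56.798 K
T_out = 6.70 + 56.798 = 63.498 °C

T_out = 63.5 °C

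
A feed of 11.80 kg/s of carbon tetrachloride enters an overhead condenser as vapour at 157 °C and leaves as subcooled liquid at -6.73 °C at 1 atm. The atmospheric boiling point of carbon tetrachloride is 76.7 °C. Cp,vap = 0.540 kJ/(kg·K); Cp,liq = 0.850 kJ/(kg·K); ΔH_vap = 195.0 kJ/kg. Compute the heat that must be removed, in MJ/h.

Q_c = 13100 MJ/h

vapour 157→76.7 °C: -43.362 kJ/kg
condensation at 76.7 °C: -195 kJ/kg
liquid 76.7→-6.73 °C: -70.916 kJ/kg
Δh = -43.362 + -195 + -70.916 = -309.28 kJ/kg
Q = ṁ·Δh = 11.80 kg/s × -309.28 kJ/kg = -3649.5 kJ/s
|Q| = 3649.5 kW = 13138 MJ/h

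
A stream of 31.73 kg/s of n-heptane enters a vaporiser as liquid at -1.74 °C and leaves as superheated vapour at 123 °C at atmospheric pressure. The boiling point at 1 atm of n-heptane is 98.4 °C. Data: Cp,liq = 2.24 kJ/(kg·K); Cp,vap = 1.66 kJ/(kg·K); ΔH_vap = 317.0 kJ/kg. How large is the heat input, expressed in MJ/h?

liquid -1.74→98.4 °C: 224.31 kJ/kg
vaporisation at 98.4 °C: 317 kJ/kg
vapour 98.4→123 °C: 40.836 kJ/kg
Δh = 224.31 + 317 + 40.836 = 582.15 kJ/kg
Q = ṁ·Δh = 31.73 kg/s × 582.15 kJ/kg = 18472 kJ/s
|Q| = 18472 kW = 66498 MJ/h

Q = 66500 MJ/h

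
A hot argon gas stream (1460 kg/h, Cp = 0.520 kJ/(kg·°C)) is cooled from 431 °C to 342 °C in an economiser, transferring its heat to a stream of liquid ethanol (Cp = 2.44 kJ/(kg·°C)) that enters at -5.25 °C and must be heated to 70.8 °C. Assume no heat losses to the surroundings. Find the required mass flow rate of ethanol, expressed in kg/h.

Heat released by hot stream: Q = 1460 × 0.520 × (431 − 342) = 67569 kJ/h
Energy balance on cold side (adiabatic exchanger): Q = ṁ_c·Cp_c·(T_c,out − T_c,in)
ṁ_c = 67569 / [2.44 × (70.8 − -5.25)] = 364.13 kg/h

ṁ_c = 364 kg/h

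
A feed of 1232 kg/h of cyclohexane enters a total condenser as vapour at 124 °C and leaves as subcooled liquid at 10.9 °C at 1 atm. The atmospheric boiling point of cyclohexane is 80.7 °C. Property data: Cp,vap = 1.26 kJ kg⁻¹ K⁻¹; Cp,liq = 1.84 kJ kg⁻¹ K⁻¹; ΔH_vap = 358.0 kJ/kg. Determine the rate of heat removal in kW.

Q_c = 185 kW

vapour 124→80.7 °C: -54.558 kJ/kg
condensation at 80.7 °C: -358 kJ/kg
liquid 80.7→10.9 °C: -128.43 kJ/kg
Δh = -54.558 + -358 + -128.43 = -540.99 kJ/kg
Q = ṁ·Δh = 1232 kg/h × -540.99 kJ/kg = -666500 kJ/h
|Q| = 185.14 kW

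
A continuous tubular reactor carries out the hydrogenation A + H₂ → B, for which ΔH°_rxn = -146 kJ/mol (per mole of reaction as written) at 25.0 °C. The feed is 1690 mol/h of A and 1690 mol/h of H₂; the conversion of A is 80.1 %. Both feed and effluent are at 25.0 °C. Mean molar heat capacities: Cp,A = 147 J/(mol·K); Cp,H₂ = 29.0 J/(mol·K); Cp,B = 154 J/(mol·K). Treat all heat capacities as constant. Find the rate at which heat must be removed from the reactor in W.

Extent of reaction ξ = 0.801 × 1690 = 1353.7 mol/h
Reaction term: ξ·ΔH°_rxn = 1353.7 × -146 = -197640 kJ/h
Q = ΔH = -197640 kJ/h = -54.9 kW
Heat removed = 54900 W

Q_out = 54900 W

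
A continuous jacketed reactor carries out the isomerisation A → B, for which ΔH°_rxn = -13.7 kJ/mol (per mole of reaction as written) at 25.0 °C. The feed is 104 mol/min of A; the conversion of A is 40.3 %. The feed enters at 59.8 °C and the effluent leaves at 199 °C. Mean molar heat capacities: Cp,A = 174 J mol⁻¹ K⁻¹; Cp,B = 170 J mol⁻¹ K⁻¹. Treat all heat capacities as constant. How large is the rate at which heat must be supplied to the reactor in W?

Q_in = 31900 W

Extent of reaction ξ = 0.403 × 104 = 41.912 mol/min
Reaction term: ξ·ΔH°_rxn = 41.912 × -13.7 = -574.19 kJ/min
Sensible, feed 59.8→25 °C: -629.74 kJ/min
Outlet flows (mol/min): A 62.088, B 41.912
Sensible, products 25→199 °C: 3119.5 kJ/min
Q = ΔH = 1915.6 kJ/min = 31.927 kW
Heat supplied = 31927 W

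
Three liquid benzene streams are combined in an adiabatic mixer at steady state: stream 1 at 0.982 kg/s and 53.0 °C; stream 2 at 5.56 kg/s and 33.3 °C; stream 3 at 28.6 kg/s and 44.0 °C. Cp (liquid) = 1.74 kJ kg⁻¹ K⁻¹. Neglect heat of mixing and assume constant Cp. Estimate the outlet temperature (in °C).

T_out = 42.6 °C

Energy balance with Q = 0: Σ ṁᵢCp,ᵢ(T_out − Tᵢ) = 0
T_out = Σ ṁᵢCp,ᵢTᵢ / Σ ṁᵢCp,ᵢ
      = 2602.3 / 61.147 = 42.559 °C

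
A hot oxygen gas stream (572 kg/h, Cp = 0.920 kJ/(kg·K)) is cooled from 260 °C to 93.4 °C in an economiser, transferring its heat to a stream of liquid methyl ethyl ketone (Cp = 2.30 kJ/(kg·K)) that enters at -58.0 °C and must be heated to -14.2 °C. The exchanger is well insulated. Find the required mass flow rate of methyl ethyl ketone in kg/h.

Heat released by hot stream: Q = 572 × 0.920 × (260 − 93.4) = 87672 kJ/h
Energy balance on cold side (adiabatic exchanger): Q = ṁ_c·Cp_c·(T_c,out − T_c,in)
ṁ_c = 87672 / [2.30 × (-14.2 − -58.0)] = 870.28 kg/h

ṁ_c = 870 kg/h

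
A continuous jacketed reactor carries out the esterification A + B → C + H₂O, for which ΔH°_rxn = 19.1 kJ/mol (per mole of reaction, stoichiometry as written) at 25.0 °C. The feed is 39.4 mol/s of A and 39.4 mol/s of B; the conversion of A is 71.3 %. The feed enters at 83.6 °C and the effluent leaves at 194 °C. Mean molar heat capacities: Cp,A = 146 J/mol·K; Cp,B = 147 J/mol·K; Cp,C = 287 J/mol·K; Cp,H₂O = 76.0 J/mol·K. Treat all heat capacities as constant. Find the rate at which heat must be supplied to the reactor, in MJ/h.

Extent of reaction ξ = 0.713 × 39.4 = 28.092 mol/s
Reaction term: ξ·ΔH°_rxn = 28.092 × 19.1 = 536.56 kJ/s
Sensible, feed 83.6→25 °C: -676.49 kJ/s
Outlet flows (mol/s): A 11.308, B 11.308, C 28.092, H₂O 28.092
Sensible, products 25→194 °C: 2283.3 kJ/s
Q = ΔH = 2143.4 kJ/s = 2143.4 kW
Heat supplied = 7716.1 MJ/h

Q_in = 7720 MJ/h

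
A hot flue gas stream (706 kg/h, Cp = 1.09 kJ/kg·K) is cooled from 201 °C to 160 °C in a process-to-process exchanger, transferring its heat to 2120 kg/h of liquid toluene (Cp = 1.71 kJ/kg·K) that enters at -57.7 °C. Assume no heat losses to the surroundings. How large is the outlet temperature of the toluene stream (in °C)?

T_c,out = -49.0 °C

Heat released by hot stream: Q = 706 × 1.09 × (201 − 160) = 31551 kJ/h
Energy balance on cold side (adiabatic exchanger): Q = ṁ_c·Cp_c·(T_c,out − T_c,in)
T_c,out = -57.7 + 31551/(2120 × 1.71) = -48.997 °C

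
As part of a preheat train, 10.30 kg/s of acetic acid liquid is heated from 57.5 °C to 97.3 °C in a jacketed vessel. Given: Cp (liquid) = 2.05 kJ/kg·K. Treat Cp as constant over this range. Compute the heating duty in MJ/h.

Q = 3030 MJ/h

Q = ṁ·Cp·ΔT = 10.30 × 2.05 × (97.3 − 57.5) = 840.38 kJ/s
Heating duty = 3025.4 MJ/h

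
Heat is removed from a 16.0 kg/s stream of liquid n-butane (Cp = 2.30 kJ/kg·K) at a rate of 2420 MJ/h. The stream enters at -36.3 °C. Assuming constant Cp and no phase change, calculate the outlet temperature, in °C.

Q = 2420 MJ/h = 672.22 kJ/s
ΔT = Q/(ṁ·Cp) = 672.22/(16.0×2.30) = 18.267 K
T_out = -36.3 − 18.267 = -54.567 °C

T_out = -54.6 °C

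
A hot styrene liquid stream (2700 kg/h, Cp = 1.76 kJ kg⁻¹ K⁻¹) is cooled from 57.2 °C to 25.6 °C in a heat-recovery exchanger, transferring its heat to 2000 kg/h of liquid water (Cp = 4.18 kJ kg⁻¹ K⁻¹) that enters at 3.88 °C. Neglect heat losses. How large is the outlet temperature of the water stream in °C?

Heat released by hot stream: Q = 2700 × 1.76 × (57.2 − 25.6) = 150160 kJ/h
Energy balance on cold side (adiabatic exchanger): Q = ṁ_c·Cp_c·(T_c,out − T_c,in)
T_c,out = 3.88 + 150160/(2000 × 4.18) = 21.842 °C

T_c,out = 21.8 °C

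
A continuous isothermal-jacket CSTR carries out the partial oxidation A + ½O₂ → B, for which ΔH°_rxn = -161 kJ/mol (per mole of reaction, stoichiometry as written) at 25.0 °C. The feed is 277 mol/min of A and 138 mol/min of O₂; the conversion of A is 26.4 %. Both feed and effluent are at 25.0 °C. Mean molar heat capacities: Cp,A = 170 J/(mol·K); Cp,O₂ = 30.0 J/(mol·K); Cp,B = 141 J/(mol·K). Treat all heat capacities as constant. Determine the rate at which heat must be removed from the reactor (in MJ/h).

Extent of reaction ξ = 0.264 × 277 = 73.128 mol/min
Reaction term: ξ·ΔH°_rxn = 73.128 × -161 = -11774 kJ/min
Q = ΔH = -11774 kJ/min = -196.23 kW
Heat removed = 706.42 MJ/h

Q_out = 706 MJ/h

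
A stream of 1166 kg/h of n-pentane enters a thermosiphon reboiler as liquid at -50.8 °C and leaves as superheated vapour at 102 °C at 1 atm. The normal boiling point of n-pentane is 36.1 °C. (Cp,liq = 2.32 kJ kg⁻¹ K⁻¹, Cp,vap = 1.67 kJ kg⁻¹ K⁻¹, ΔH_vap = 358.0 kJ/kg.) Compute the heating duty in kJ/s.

Q = 217 kJ/s

liquid -50.8→36.1 °C: 201.61 kJ/kg
vaporisation at 36.1 °C: 358 kJ/kg
vapour 36.1→102 °C: 110.05 kJ/kg
Δh = 201.61 + 358 + 110.05 = 669.66 kJ/kg
Q = ṁ·Δh = 1166 kg/h × 669.66 kJ/kg = 780820 kJ/h
|Q| = 216.9 kW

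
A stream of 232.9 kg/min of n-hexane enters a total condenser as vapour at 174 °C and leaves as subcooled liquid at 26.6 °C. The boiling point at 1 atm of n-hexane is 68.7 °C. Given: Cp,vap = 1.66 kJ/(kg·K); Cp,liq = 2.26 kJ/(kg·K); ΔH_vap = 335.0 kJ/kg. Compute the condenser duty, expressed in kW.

Q_c = 2350 kW

vapour 174→68.7 °C: -174.8 kJ/kg
condensation at 68.7 °C: -335 kJ/kg
liquid 68.7→26.6 °C: -95.146 kJ/kg
Δh = -174.8 + -335 + -95.146 = -604.94 kJ/kg
Q = ṁ·Δh = 232.9 kg/min × -604.94 kJ/kg = -140890 kJ/min
|Q| = 2348.2 kW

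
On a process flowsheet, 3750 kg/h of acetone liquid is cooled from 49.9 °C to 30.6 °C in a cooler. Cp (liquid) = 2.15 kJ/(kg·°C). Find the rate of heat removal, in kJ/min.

Q = ṁ·Cp·ΔT = 3750 × 2.15 × (30.6 − 49.9) = -155610 kJ/h
Converting: 155610 / 3600 s = 43.224 kW
Cooling duty = 2593.4 kJ/min

Q_c = 2590 kJ/min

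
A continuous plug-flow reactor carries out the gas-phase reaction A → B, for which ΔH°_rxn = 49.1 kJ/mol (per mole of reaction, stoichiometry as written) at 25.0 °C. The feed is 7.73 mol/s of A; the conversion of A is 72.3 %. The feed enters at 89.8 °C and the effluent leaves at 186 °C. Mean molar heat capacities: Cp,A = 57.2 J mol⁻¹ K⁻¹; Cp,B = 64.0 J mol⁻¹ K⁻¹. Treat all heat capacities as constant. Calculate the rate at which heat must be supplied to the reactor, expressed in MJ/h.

Q_in = 1160 MJ/h

Extent of reaction ξ = 0.723 × 7.73 = 5.5888 mol/s
Reaction term: ξ·ΔH°_rxn = 5.5888 × 49.1 = 274.41 kJ/s
Sensible, feed 89.8→25 °C: -28.652 kJ/s
Outlet flows (mol/s): A 2.1412, B 5.5888
Sensible, products 25→186 °C: 77.306 kJ/s
Q = ΔH = 323.06 kJ/s = 323.06 kW
Heat supplied = 1163 MJ/h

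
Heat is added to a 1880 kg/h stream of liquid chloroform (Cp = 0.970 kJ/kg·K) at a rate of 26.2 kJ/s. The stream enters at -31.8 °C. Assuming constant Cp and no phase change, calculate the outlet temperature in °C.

T_out = 19.9 °C

Q = 26.2 kJ/s = 94320 kJ/h
ΔT = Q/(ṁ·Cp) = 94320/(1880×0.970) = 51.722 K
T_out = -31.8 + 51.722 = 19.922 °C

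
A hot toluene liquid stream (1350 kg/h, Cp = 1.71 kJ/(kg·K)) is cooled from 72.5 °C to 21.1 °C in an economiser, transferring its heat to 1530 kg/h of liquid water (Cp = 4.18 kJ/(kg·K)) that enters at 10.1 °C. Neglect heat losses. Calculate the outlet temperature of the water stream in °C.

Heat released by hot stream: Q = 1350 × 1.71 × (72.5 − 21.1) = 118660 kJ/h
Energy balance on cold side (adiabatic exchanger): Q = ṁ_c·Cp_c·(T_c,out − T_c,in)
T_c,out = 10.1 + 118660/(1530 × 4.18) = 28.653 °C

T_c,out = 28.7 °C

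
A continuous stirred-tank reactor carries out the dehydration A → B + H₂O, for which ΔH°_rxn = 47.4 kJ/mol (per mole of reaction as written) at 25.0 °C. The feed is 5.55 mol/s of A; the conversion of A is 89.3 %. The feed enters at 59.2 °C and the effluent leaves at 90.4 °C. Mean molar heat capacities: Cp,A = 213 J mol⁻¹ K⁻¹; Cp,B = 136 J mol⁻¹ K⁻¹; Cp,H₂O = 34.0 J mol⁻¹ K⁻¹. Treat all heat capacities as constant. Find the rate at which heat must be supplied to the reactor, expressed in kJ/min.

Extent of reaction ξ = 0.893 × 5.55 = 4.9562 mol/s
Reaction term: ξ·ΔH°_rxn = 4.9562 × 47.4 = 234.92 kJ/s
Sensible, feed 59.2→25 °C: -40.43 kJ/s
Outlet flows (mol/s): A 0.59385, B 4.9562, H₂O 4.9562
Sensible, products 25→90.4 °C: 63.375 kJ/s
Q = ΔH = 257.87 kJ/s = 257.87 kW
Heat supplied = 15472 kJ/min

Q_in = 15500 kJ/min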